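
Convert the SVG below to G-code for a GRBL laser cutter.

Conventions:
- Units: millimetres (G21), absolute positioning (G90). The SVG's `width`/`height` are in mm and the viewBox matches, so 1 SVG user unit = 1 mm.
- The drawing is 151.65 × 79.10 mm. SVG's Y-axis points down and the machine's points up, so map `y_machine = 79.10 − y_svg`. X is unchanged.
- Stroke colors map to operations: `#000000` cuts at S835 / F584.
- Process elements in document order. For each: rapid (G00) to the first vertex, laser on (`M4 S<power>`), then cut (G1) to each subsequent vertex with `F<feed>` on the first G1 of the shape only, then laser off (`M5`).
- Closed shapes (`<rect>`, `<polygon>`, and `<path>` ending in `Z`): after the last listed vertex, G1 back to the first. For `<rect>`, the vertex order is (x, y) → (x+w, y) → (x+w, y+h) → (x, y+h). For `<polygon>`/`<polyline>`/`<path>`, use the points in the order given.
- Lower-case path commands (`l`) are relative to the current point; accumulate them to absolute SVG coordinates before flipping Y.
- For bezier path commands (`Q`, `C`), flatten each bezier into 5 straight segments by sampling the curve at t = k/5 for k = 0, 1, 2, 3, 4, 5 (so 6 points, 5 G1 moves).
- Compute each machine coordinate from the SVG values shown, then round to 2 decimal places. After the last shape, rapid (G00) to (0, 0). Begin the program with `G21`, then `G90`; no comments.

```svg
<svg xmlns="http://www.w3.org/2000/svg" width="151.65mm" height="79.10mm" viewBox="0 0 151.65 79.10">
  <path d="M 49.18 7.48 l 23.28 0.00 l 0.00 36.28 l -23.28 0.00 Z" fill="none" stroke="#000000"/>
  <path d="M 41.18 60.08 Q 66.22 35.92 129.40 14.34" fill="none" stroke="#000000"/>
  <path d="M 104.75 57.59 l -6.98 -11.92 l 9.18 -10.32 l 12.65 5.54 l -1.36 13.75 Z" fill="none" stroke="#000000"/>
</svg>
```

Since the viewBox matches the mm dimensions, user units are millimetres directly. The only transform is the Y-flip y_m = 79.10 − y_svg.

Shape 1 is a rectangle drawn with `<path>`. Its stroke #000000 means cut at S835, F584. After flipping Y the toolpath is (49.18,71.62) → (72.46,71.62) → (72.46,35.34) → (49.18,35.34) → (49.18,71.62), returning to the start.

Shape 2 is a quadratic bezier drawn with `<path>`. Its stroke #000000 means cut at S835, F584. After flipping Y the toolpath is (41.18,19.02) → (52.72,28.58) → (67.31,37.94) → (84.96,47.08) → (105.65,56.02) → (129.40,64.76).

Shape 3 is a regular polygon drawn with `<path>`. Its stroke #000000 means cut at S835, F584. After flipping Y the toolpath is (104.75,21.51) → (97.77,33.43) → (106.95,43.75) → (119.60,38.21) → (118.24,24.46) → (104.75,21.51), returning to the start.

G21
G90
G00 X49.18 Y71.62
M4 S835
G1 X72.46 Y71.62 F584
G1 X72.46 Y35.34
G1 X49.18 Y35.34
G1 X49.18 Y71.62
M5
G00 X41.18 Y19.02
M4 S835
G1 X52.72 Y28.58 F584
G1 X67.31 Y37.94
G1 X84.96 Y47.08
G1 X105.65 Y56.02
G1 X129.40 Y64.76
M5
G00 X104.75 Y21.51
M4 S835
G1 X97.77 Y33.43 F584
G1 X106.95 Y43.75
G1 X119.60 Y38.21
G1 X118.24 Y24.46
G1 X104.75 Y21.51
M5
G00 X0.00 Y0.00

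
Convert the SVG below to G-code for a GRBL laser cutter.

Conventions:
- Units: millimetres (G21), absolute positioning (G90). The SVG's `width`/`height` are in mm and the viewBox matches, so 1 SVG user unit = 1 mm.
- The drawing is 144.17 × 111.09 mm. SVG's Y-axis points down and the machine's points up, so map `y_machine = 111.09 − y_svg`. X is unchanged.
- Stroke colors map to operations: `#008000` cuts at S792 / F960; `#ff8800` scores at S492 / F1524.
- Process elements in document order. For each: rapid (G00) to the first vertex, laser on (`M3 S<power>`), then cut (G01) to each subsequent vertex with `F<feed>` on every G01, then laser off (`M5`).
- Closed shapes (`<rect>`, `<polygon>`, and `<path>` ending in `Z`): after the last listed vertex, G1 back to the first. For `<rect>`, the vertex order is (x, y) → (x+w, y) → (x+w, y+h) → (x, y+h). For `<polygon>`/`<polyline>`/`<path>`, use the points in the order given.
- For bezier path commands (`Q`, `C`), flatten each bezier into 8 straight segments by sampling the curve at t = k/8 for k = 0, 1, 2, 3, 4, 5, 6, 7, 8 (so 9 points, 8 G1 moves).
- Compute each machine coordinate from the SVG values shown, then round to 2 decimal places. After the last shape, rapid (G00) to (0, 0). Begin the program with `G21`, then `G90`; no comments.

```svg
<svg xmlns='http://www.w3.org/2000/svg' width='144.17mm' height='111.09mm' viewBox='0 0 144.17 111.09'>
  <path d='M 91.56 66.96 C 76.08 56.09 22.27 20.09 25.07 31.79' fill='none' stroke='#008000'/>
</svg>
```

Since the viewBox matches the mm dimensions, user units are millimetres directly. The only transform is the Y-flip y_m = 111.09 − y_svg.

Shape 1 is a cubic bezier drawn with `<path>`. Its stroke #008000 means cut at S792, F960. After flipping Y the toolpath is (91.56,44.13) → (84.14,49.24) → (74.25,55.86) → (62.98,63.12) → (51.46,70.18) → (40.80,76.18) → (32.10,80.27) → (26.49,81.59) → (25.07,79.30).

G21
G90
G00 X91.56 Y44.13
M3 S792
G01 X84.14 Y49.24 F960
G01 X74.25 Y55.86 F960
G01 X62.98 Y63.12 F960
G01 X51.46 Y70.18 F960
G01 X40.80 Y76.18 F960
G01 X32.10 Y80.27 F960
G01 X26.49 Y81.59 F960
G01 X25.07 Y79.30 F960
M5
G00 X0.00 Y0.00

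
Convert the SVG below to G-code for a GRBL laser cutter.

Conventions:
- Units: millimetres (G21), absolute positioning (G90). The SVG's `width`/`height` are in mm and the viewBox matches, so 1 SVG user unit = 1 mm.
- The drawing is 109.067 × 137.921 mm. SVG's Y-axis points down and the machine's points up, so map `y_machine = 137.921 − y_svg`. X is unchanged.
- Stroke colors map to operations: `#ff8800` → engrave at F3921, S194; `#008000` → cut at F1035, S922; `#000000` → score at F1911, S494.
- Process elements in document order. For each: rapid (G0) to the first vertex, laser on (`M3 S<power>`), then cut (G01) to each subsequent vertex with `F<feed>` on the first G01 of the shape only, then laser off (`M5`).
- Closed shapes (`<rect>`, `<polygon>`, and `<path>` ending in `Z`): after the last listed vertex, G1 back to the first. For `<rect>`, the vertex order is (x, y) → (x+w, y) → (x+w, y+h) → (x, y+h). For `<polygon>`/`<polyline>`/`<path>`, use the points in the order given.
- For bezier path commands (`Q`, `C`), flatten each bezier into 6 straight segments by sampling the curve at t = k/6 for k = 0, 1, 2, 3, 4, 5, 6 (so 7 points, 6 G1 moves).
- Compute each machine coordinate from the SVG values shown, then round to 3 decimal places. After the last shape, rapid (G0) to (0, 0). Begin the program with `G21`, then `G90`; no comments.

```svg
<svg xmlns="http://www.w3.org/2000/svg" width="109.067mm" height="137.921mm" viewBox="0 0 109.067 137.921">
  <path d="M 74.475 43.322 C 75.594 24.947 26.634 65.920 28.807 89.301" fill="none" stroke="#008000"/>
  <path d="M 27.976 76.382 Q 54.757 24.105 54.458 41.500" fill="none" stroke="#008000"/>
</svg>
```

viewBox `0 0 109.067 137.921` with mm width/height → 1 unit = 1 mm. Flip: y_m = 137.921 − y_svg.

**Shape 1** — `<path>` cubic bezier, stroke `#008000` → cut (S922, F1035). Control points (SVG): P0=(74.475,43.322), P1=(75.594,24.947), P2=(26.634,65.920), P3=(28.807,89.301); sampled at t=k/6. Machine vertices: (74.475,94.599) → (71.330,99.197) → (62.650,96.041) → (51.246,87.268) → (39.930,75.015) → (31.513,61.420) → (28.807,48.620). Open path.

**Shape 2** — `<path>` quadratic bezier, stroke `#008000` → cut (S922, F1035). Control points (SVG): P0=(27.976,76.382), P1=(54.757,24.105), P2=(54.458,41.500); sampled at t=k/6. Machine vertices: (27.976,61.539) → (36.151,77.029) → (42.821,88.649) → (47.987,96.398) → (51.648,100.276) → (53.805,100.284) → (54.458,96.421). Open path.

G21
G90
G0 X74.475 Y94.599
M3 S922
G01 X71.330 Y99.197 F1035
G01 X62.650 Y96.041
G01 X51.246 Y87.268
G01 X39.930 Y75.015
G01 X31.513 Y61.420
G01 X28.807 Y48.620
M5
G0 X27.976 Y61.539
M3 S922
G01 X36.151 Y77.029 F1035
G01 X42.821 Y88.649
G01 X47.987 Y96.398
G01 X51.648 Y100.276
G01 X53.805 Y100.284
G01 X54.458 Y96.421
M5
G0 X0.000 Y0.000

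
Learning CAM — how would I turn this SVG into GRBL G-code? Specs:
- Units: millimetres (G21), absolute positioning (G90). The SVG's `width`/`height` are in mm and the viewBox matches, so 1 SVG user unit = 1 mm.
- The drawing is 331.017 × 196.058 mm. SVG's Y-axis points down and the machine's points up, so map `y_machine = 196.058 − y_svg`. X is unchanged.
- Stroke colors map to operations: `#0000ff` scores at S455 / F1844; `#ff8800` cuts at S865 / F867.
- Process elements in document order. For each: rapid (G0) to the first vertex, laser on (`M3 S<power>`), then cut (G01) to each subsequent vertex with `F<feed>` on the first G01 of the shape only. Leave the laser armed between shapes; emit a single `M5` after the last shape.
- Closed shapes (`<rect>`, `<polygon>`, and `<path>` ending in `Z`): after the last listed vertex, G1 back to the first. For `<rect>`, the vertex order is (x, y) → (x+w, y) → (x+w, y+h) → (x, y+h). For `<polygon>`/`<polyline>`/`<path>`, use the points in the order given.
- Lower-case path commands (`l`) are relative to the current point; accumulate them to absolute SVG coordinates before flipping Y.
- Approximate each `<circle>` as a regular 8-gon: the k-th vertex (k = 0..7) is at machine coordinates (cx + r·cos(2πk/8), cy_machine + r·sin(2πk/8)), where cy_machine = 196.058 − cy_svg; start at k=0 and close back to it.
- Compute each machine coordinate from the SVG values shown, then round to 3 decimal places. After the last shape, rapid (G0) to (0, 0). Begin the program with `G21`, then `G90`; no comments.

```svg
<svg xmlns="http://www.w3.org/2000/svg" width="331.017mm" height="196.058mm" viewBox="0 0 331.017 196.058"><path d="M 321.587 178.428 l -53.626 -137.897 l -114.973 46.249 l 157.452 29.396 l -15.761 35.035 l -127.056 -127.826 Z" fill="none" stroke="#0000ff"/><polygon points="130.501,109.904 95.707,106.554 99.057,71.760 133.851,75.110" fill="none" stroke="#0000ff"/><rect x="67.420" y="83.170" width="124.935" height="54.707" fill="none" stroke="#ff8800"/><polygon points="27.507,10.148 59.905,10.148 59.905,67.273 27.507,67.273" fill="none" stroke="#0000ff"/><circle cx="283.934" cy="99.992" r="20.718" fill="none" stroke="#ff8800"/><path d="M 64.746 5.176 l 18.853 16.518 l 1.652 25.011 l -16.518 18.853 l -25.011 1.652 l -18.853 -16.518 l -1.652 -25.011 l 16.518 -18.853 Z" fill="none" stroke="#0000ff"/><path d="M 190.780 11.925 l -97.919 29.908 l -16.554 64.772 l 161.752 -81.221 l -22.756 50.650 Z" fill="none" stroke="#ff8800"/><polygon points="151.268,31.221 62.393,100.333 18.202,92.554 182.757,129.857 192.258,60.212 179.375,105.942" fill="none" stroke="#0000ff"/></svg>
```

Since the viewBox matches the mm dimensions, user units are millimetres directly. The only transform is the Y-flip y_m = 196.058 − y_svg.

Shape 1 is a closed polygon drawn with `<path>`. Its stroke #0000ff means score at S455, F1844. After flipping Y the toolpath is (321.587,17.630) → (267.961,155.527) → (152.988,109.278) → (310.440,79.882) → (294.679,44.847) → (167.623,172.673) → (321.587,17.630), returning to the start.

Shape 2 is a regular polygon drawn with `<polygon>`. Its stroke #0000ff means score at S455, F1844. After flipping Y the toolpath is (130.501,86.154) → (95.707,89.504) → (99.057,124.298) → (133.851,120.948) → (130.501,86.154), returning to the start.

Shape 3 is a rectangle drawn with `<rect>`. Its stroke #ff8800 means cut at S865, F867. After flipping Y the toolpath is (67.420,112.888) → (192.355,112.888) → (192.355,58.181) → (67.420,58.181) → (67.420,112.888), returning to the start.

Shape 4 is a rectangle drawn with `<polygon>`. Its stroke #0000ff means score at S455, F1844. After flipping Y the toolpath is (27.507,185.910) → (59.905,185.910) → (59.905,128.785) → (27.507,128.785) → (27.507,185.910), returning to the start.

Shape 5 is a circle drawn with `<circle>`. Its stroke #ff8800 means cut at S865, F867. After flipping Y the toolpath is (304.652,96.066) → (298.584,110.716) → (283.934,116.784) → (269.284,110.716) → (263.216,96.066) → (269.284,81.416) → (283.934,75.348) → (298.584,81.416) → (304.652,96.066), returning to the start.

Shape 6 is a regular polygon drawn with `<path>`. Its stroke #0000ff means score at S455, F1844. After flipping Y the toolpath is (64.746,190.882) → (83.599,174.364) → (85.251,149.353) → (68.733,130.500) → (43.722,128.848) → (24.869,145.366) → (23.217,170.377) → (39.735,189.230) → (64.746,190.882), returning to the start.

Shape 7 is a closed polygon drawn with `<path>`. Its stroke #ff8800 means cut at S865, F867. After flipping Y the toolpath is (190.780,184.133) → (92.861,154.225) → (76.307,89.453) → (238.059,170.674) → (215.303,120.024) → (190.780,184.133), returning to the start.

Shape 8 is a closed polygon drawn with `<polygon>`. Its stroke #0000ff means score at S455, F1844. After flipping Y the toolpath is (151.268,164.837) → (62.393,95.725) → (18.202,103.504) → (182.757,66.201) → (192.258,135.846) → (179.375,90.116) → (151.268,164.837), returning to the start.

G21
G90
G0 X321.587 Y17.630
M3 S455
G01 X267.961 Y155.527 F1844
G01 X152.988 Y109.278
G01 X310.440 Y79.882
G01 X294.679 Y44.847
G01 X167.623 Y172.673
G01 X321.587 Y17.630
G0 X130.501 Y86.154
M3 S455
G01 X95.707 Y89.504 F1844
G01 X99.057 Y124.298
G01 X133.851 Y120.948
G01 X130.501 Y86.154
G0 X67.420 Y112.888
M3 S865
G01 X192.355 Y112.888 F867
G01 X192.355 Y58.181
G01 X67.420 Y58.181
G01 X67.420 Y112.888
G0 X27.507 Y185.910
M3 S455
G01 X59.905 Y185.910 F1844
G01 X59.905 Y128.785
G01 X27.507 Y128.785
G01 X27.507 Y185.910
G0 X304.652 Y96.066
M3 S865
G01 X298.584 Y110.716 F867
G01 X283.934 Y116.784
G01 X269.284 Y110.716
G01 X263.216 Y96.066
G01 X269.284 Y81.416
G01 X283.934 Y75.348
G01 X298.584 Y81.416
G01 X304.652 Y96.066
G0 X64.746 Y190.882
M3 S455
G01 X83.599 Y174.364 F1844
G01 X85.251 Y149.353
G01 X68.733 Y130.500
G01 X43.722 Y128.848
G01 X24.869 Y145.366
G01 X23.217 Y170.377
G01 X39.735 Y189.230
G01 X64.746 Y190.882
G0 X190.780 Y184.133
M3 S865
G01 X92.861 Y154.225 F867
G01 X76.307 Y89.453
G01 X238.059 Y170.674
G01 X215.303 Y120.024
G01 X190.780 Y184.133
G0 X151.268 Y164.837
M3 S455
G01 X62.393 Y95.725 F1844
G01 X18.202 Y103.504
G01 X182.757 Y66.201
G01 X192.258 Y135.846
G01 X179.375 Y90.116
G01 X151.268 Y164.837
M5
G0 X0.000 Y0.000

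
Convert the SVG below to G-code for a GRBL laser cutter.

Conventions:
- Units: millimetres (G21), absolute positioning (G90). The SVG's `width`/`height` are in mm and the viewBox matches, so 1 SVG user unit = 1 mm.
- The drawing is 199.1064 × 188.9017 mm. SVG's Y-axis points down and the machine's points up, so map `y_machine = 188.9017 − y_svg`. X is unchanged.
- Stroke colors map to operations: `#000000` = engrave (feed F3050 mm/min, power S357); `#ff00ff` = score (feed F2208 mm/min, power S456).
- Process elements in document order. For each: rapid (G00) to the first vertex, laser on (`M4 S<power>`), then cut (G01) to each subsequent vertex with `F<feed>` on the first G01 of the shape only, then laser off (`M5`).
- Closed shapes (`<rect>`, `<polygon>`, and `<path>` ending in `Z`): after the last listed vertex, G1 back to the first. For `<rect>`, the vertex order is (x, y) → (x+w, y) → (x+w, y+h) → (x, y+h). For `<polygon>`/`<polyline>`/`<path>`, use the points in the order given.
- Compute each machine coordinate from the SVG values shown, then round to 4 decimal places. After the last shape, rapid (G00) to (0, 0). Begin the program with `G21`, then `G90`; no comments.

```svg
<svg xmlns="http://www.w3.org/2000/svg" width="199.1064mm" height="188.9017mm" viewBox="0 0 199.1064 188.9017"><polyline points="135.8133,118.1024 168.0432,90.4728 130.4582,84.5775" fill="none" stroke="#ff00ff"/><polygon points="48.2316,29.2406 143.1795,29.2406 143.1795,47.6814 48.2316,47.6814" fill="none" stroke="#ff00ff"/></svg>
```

viewBox `0 0 199.1064 188.9017` with mm width/height → 1 unit = 1 mm. Flip: y_m = 188.9017 − y_svg.

**Shape 1** — `<polyline>` open polyline, stroke `#ff00ff` → score (S456, F2208). Machine vertices: (135.8133,70.7993) → (168.0432,98.4289) → (130.4582,104.3242). Open path.

**Shape 2** — `<polygon>` rectangle, stroke `#ff00ff` → score (S456, F2208). Machine vertices: (48.2316,159.6611) → (143.1795,159.6611) → (143.1795,141.2203) → (48.2316,141.2203) → (48.2316,159.6611). Closed: final G1 returns to the first vertex.

G21
G90
G00 X135.8133 Y70.7993
M4 S456
G01 X168.0432 Y98.4289 F2208
G01 X130.4582 Y104.3242
M5
G00 X48.2316 Y159.6611
M4 S456
G01 X143.1795 Y159.6611 F2208
G01 X143.1795 Y141.2203
G01 X48.2316 Y141.2203
G01 X48.2316 Y159.6611
M5
G00 X0.0000 Y0.0000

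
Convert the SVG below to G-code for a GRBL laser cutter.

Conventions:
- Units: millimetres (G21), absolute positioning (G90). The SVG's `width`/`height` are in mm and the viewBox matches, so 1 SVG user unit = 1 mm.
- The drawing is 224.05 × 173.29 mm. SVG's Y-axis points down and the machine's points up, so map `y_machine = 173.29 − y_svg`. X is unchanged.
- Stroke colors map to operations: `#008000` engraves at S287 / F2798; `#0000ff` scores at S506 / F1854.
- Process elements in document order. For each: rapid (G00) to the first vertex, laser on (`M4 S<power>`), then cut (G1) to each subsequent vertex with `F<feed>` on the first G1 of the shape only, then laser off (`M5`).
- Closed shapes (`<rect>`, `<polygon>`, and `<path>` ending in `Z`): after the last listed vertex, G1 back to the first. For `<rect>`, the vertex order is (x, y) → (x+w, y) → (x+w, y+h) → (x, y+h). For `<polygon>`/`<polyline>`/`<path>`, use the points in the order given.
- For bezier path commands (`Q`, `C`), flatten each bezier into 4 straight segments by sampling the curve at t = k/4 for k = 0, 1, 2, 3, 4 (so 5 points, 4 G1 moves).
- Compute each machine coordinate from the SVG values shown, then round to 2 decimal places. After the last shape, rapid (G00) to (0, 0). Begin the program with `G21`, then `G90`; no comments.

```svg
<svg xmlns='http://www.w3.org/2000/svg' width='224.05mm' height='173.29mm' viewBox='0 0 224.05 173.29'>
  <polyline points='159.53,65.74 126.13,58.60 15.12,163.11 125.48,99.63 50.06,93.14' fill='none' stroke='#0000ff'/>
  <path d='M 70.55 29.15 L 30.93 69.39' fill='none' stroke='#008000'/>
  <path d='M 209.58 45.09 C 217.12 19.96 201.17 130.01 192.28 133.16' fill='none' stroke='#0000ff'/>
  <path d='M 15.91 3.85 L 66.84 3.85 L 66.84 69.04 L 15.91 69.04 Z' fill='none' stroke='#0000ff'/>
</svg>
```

G21
G90
G00 X159.53 Y107.55
M4 S506
G1 X126.13 Y114.69 F1854
G1 X15.12 Y10.18
G1 X125.48 Y73.66
G1 X50.06 Y80.15
M5
G00 X70.55 Y144.14
M4 S287
G1 X30.93 Y103.90 F2798
M5
G00 X209.58 Y128.20
M4 S506
G1 X211.31 Y125.48 F1854
G1 X207.09 Y94.77
G1 X199.79 Y58.75
G1 X192.28 Y40.13
M5
G00 X15.91 Y169.44
M4 S506
G1 X66.84 Y169.44 F1854
G1 X66.84 Y104.25
G1 X15.91 Y104.25
G1 X15.91 Y169.44
M5
G00 X0.00 Y0.00

Since the viewBox matches the mm dimensions, user units are millimetres directly. The only transform is the Y-flip y_m = 173.29 − y_svg.

Shape 1 is a open polyline drawn with `<polyline>`. Its stroke #0000ff means score at S506, F1854. After flipping Y the toolpath is (159.53,107.55) → (126.13,114.69) → (15.12,10.18) → (125.48,73.66) → (50.06,80.15).

Shape 2 is a line segment drawn with `<path>`. Its stroke #008000 means engrave at S287, F2798. After flipping Y the toolpath is (70.55,144.14) → (30.93,103.90).

Shape 3 is a cubic bezier drawn with `<path>`. Its stroke #0000ff means score at S506, F1854. After flipping Y the toolpath is (209.58,128.20) → (211.31,125.48) → (207.09,94.77) → (199.79,58.75) → (192.28,40.13).

Shape 4 is a rectangle drawn with `<path>`. Its stroke #0000ff means score at S506, F1854. After flipping Y the toolpath is (15.91,169.44) → (66.84,169.44) → (66.84,104.25) → (15.91,104.25) → (15.91,169.44), returning to the start.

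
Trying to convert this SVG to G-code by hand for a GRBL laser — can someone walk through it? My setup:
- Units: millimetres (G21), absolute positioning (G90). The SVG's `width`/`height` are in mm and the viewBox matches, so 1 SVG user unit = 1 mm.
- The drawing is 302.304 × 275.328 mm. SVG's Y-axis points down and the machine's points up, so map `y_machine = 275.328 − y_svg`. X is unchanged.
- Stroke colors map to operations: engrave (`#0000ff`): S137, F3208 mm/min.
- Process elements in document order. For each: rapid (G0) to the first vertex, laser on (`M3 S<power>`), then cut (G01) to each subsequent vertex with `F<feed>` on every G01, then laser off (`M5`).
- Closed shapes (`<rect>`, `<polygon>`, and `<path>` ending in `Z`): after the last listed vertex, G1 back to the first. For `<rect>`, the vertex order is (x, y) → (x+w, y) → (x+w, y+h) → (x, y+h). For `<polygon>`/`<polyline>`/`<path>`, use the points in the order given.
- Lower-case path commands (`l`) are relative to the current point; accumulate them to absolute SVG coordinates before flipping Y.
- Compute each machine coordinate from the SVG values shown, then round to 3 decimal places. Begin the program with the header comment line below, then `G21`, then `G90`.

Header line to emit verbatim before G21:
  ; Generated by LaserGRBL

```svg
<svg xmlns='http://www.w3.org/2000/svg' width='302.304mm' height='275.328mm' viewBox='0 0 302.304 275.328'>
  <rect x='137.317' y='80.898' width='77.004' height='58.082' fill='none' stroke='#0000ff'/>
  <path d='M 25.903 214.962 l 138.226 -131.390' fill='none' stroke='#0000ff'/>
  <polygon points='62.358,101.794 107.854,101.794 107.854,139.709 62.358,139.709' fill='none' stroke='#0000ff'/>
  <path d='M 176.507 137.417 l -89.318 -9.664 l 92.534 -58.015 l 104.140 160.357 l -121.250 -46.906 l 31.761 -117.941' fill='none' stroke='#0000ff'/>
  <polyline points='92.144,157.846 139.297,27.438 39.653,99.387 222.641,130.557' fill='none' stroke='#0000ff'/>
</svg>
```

; Generated by LaserGRBL
G21
G90
G0 X137.317 Y194.430
M3 S137
G01 X214.321 Y194.430 F3208
G01 X214.321 Y136.348 F3208
G01 X137.317 Y136.348 F3208
G01 X137.317 Y194.430 F3208
M5
G0 X25.903 Y60.366
M3 S137
G01 X164.129 Y191.756 F3208
M5
G0 X62.358 Y173.534
M3 S137
G01 X107.854 Y173.534 F3208
G01 X107.854 Y135.619 F3208
G01 X62.358 Y135.619 F3208
G01 X62.358 Y173.534 F3208
M5
G0 X176.507 Y137.911
M3 S137
G01 X87.189 Y147.575 F3208
G01 X179.723 Y205.590 F3208
G01 X283.863 Y45.233 F3208
G01 X162.613 Y92.139 F3208
G01 X194.374 Y210.080 F3208
M5
G0 X92.144 Y117.482
M3 S137
G01 X139.297 Y247.890 F3208
G01 X39.653 Y175.941 F3208
G01 X222.641 Y144.771 F3208
M5

viewBox `0 0 302.304 275.328` with mm width/height → 1 unit = 1 mm. Flip: y_m = 275.328 − y_svg.

**Shape 1** — `<rect>` rectangle, stroke `#0000ff` → engrave (S137, F3208). Machine vertices: (137.317,194.430) → (214.321,194.430) → (214.321,136.348) → (137.317,136.348) → (137.317,194.430). Closed: final G1 returns to the first vertex.

**Shape 2** — `<path>` line segment, stroke `#0000ff` → engrave (S137, F3208). Machine vertices: (25.903,60.366) → (164.129,191.756). Open path.

**Shape 3** — `<polygon>` rectangle, stroke `#0000ff` → engrave (S137, F3208). Machine vertices: (62.358,173.534) → (107.854,173.534) → (107.854,135.619) → (62.358,135.619) → (62.358,173.534). Closed: final G1 returns to the first vertex.

**Shape 4** — `<path>` open polyline, stroke `#0000ff` → engrave (S137, F3208). Machine vertices: (176.507,137.911) → (87.189,147.575) → (179.723,205.590) → (283.863,45.233) → (162.613,92.139) → (194.374,210.080). Open path.

**Shape 5** — `<polyline>` open polyline, stroke `#0000ff` → engrave (S137, F3208). Machine vertices: (92.144,117.482) → (139.297,247.890) → (39.653,175.941) → (222.641,144.771). Open path.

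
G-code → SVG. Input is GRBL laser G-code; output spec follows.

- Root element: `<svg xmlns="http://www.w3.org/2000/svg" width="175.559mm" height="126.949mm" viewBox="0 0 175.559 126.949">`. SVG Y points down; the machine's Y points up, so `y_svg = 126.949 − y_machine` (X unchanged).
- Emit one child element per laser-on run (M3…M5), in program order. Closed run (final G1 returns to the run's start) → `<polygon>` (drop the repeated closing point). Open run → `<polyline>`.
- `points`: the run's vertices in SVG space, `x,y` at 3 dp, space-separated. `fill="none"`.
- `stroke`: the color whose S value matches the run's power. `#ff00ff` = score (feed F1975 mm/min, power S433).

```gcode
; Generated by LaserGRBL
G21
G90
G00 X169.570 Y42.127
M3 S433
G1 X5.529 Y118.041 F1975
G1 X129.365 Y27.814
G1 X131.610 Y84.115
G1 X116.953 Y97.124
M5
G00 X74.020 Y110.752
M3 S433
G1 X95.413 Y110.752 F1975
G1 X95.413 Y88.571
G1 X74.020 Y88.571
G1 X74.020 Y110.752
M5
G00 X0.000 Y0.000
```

<svg xmlns="http://www.w3.org/2000/svg" width="175.559mm" height="126.949mm" viewBox="0 0 175.559 126.949">
  <polyline points="169.570,84.822 5.529,8.908 129.365,99.135 131.610,42.834 116.953,29.825" fill="none" stroke="#ff00ff"/>
  <polygon points="74.020,16.197 95.413,16.197 95.413,38.378 74.020,38.378" fill="none" stroke="#ff00ff"/>
</svg>

Machine Y-up, SVG Y-down with viewBox height 126.949, so y_svg = 126.949 − y_machine; X carries over. Every run uses S433, so all elements get stroke `#ff00ff` (score).

Run 1: The run is open, so emit a `<polyline>` with points (Y-flipped): 169.570,84.822 5.529,8.908 129.365,99.135 131.610,42.834 116.953,29.825.

Run 2: The run returns to its start, so emit a `<polygon>` with points (Y-flipped): 74.020,16.197 95.413,16.197 95.413,38.378 74.020,38.378.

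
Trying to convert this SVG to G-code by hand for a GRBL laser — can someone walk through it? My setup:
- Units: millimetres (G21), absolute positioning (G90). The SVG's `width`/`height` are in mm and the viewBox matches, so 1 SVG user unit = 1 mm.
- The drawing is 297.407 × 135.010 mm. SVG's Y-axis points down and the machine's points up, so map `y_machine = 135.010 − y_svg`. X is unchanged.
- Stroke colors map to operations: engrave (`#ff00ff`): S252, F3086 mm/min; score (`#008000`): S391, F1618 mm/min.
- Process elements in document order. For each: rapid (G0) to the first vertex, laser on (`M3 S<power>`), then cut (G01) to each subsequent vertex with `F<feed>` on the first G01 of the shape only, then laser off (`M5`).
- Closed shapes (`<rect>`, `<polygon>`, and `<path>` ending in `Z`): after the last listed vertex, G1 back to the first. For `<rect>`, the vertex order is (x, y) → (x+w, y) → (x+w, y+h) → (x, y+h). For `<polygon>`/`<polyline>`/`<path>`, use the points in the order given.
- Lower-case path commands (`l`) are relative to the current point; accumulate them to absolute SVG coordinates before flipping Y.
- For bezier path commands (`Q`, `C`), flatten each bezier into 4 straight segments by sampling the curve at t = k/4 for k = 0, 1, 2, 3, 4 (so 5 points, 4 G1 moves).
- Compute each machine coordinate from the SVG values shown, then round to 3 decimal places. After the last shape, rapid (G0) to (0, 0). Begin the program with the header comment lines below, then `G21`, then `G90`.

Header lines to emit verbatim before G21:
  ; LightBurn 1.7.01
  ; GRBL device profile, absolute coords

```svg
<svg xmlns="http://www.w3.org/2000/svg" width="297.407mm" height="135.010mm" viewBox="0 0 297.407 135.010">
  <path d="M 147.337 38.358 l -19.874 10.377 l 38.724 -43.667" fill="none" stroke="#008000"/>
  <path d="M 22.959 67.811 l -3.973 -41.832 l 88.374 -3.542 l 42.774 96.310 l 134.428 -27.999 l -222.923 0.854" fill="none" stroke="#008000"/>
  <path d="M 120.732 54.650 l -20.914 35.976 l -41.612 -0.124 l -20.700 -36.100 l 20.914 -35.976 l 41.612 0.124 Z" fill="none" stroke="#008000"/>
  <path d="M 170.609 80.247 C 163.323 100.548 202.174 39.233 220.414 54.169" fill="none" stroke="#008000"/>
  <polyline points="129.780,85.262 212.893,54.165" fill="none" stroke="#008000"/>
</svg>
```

; LightBurn 1.7.01
; GRBL device profile, absolute coords
G21
G90
G0 X147.337 Y96.652
M3 S391
G01 X127.463 Y86.275 F1618
G01 X166.187 Y129.942
M5
G0 X22.959 Y67.199
M3 S391
G01 X18.986 Y109.031 F1618
G01 X107.360 Y112.573
G01 X150.134 Y16.263
G01 X284.562 Y44.262
G01 X61.639 Y43.408
M5
G0 X120.732 Y80.360
M3 S391
G01 X99.818 Y44.384 F1618
G01 X58.206 Y44.508
G01 X37.506 Y80.608
G01 X58.420 Y116.584
G01 X100.032 Y116.460
G01 X120.732 Y80.360
M5
G0 X170.609 Y54.763
M3 S391
G01 X172.752 Y52.374 F1618
G01 X185.939 Y65.790
G01 X203.912 Y80.213
G01 X220.414 Y80.841
M5
G0 X129.780 Y49.748
M3 S391
G01 X212.893 Y80.845 F1618
M5
G0 X0.000 Y0.000

1 u = 1 mm; y_m = 135.010 − y.

[1] `<path>` open polyline, #008000→score S391 F1618: (147.337,96.652) → (127.463,86.275) → (166.187,129.942)

[2] `<path>` open polyline, #008000→score S391 F1618: (22.959,67.199) → (18.986,109.031) → (107.360,112.573) → (150.134,16.263) → (284.562,44.262) → (61.639,43.408)

[3] `<path>` regular polygon, #008000→score S391 F1618: (120.732,80.360) → (99.818,44.384) → (58.206,44.508) → (37.506,80.608) → (58.420,116.584) → (100.032,116.460) → (120.732,80.360) (closed)

[4] `<path>` cubic bezier, #008000→score S391 F1618: (170.609,54.763) → (172.752,52.374) → (185.939,65.790) → (203.912,80.213) → (220.414,80.841)

[5] `<polyline>` line segment, #008000→score S391 F1618: (129.780,49.748) → (212.893,80.845)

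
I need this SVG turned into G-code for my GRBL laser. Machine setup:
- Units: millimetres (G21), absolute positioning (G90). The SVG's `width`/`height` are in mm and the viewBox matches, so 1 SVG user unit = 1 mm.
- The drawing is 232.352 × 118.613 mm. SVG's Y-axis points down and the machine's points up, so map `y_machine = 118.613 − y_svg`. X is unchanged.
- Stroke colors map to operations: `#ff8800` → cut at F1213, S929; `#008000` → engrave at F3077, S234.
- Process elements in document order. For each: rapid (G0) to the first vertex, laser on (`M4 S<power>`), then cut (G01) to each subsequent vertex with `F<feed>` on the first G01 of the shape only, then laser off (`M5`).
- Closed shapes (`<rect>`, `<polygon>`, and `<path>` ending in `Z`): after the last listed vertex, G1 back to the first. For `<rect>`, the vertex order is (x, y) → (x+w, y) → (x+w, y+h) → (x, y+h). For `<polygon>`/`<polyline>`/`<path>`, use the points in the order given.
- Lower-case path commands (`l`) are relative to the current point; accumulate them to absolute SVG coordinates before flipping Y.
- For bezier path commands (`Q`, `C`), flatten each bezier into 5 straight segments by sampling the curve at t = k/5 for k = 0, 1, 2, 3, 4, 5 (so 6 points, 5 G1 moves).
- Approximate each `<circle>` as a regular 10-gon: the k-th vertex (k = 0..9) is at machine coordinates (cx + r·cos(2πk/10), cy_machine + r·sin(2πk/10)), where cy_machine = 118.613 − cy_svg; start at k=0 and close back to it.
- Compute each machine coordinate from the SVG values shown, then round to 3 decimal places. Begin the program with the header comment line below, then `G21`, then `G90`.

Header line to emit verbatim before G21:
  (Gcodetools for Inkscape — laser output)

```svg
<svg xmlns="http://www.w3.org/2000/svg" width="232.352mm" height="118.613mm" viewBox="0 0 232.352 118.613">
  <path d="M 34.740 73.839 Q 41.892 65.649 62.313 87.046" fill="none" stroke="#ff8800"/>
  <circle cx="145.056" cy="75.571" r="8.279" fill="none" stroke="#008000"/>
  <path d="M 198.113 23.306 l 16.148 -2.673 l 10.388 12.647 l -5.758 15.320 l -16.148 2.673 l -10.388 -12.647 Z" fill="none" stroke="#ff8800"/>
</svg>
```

(Gcodetools for Inkscape — laser output)
G21
G90
G0 X34.740 Y44.774
M4 S929
G01 X38.132 Y46.867 F1213
G01 X42.585 Y46.592
G01 X48.099 Y43.951
G01 X54.675 Y38.942
G01 X62.313 Y31.567
M5
G0 X153.335 Y43.042
M4 S234
G01 X151.754 Y47.908 F3077
G01 X147.614 Y50.916
G01 X142.498 Y50.916
G01 X138.358 Y47.908
G01 X136.777 Y43.042
G01 X138.358 Y38.176
G01 X142.498 Y35.168
G01 X147.614 Y35.168
G01 X151.754 Y38.176
G01 X153.335 Y43.042
M5
G0 X198.113 Y95.307
M4 S929
G01 X214.261 Y97.980 F1213
G01 X224.649 Y85.333
G01 X218.891 Y70.013
G01 X202.743 Y67.340
G01 X192.355 Y79.987
G01 X198.113 Y95.307
M5

1 u = 1 mm; y_m = 118.613 − y.

[1] `<path>` quadratic bezier, #ff8800→cut S929 F1213: (34.740,44.774) → (38.132,46.867) → (42.585,46.592) → (48.099,43.951) → (54.675,38.942) → (62.313,31.567)

[2] `<circle>` circle, #008000→engrave S234 F3077: (153.335,43.042) → (151.754,47.908) → (147.614,50.916) → (142.498,50.916) → (138.358,47.908) → (136.777,43.042) → (138.358,38.176) → (142.498,35.168) → (147.614,35.168) → (151.754,38.176) → (153.335,43.042) (closed)

[3] `<path>` regular polygon, #ff8800→cut S929 F1213: (198.113,95.307) → (214.261,97.980) → (224.649,85.333) → (218.891,70.013) → (202.743,67.340) → (192.355,79.987) → (198.113,95.307) (closed)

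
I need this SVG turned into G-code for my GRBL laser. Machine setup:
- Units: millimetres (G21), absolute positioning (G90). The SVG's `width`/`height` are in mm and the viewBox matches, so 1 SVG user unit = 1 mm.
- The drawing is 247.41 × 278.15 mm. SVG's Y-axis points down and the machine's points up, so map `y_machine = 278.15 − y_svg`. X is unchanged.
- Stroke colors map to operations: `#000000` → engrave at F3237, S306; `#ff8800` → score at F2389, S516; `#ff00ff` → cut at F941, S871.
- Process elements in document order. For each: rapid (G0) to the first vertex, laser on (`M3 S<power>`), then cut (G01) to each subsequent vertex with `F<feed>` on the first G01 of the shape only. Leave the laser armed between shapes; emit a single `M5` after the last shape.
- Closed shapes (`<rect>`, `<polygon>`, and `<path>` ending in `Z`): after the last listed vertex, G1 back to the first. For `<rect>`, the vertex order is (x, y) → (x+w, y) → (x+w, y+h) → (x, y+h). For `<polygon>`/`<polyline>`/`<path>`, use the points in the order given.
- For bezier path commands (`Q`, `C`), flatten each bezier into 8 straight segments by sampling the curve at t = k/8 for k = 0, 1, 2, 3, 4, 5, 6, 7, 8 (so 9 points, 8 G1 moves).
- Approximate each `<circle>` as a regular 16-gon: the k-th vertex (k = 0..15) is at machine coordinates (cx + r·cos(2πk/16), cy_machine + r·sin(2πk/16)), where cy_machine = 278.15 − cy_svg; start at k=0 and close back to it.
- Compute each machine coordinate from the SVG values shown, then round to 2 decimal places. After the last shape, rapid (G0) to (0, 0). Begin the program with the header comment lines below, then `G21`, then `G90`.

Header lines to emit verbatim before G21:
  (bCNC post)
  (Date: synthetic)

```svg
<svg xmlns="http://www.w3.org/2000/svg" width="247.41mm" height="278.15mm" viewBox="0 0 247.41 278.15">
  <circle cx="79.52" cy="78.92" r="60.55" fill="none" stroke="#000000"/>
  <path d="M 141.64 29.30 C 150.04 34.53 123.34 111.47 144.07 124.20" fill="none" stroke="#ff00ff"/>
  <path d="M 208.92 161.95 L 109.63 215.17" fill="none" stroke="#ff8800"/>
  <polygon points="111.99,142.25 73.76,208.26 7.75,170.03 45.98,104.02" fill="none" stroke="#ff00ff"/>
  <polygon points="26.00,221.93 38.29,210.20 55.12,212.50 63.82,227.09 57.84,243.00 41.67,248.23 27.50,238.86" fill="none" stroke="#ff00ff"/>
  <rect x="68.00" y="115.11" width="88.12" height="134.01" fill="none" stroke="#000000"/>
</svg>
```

Since the viewBox matches the mm dimensions, user units are millimetres directly. The only transform is the Y-flip y_m = 278.15 − y_svg.

Shape 1 is a circle drawn with `<circle>`. Its stroke #000000 means engrave at S306, F3237. After flipping Y the toolpath is (140.07,199.23) → (135.46,222.40) → (122.34,242.05) → (102.69,255.17) → (79.52,259.78) → (56.35,255.17) → (36.70,242.05) → (23.58,222.40) → (18.97,199.23) → (23.58,176.06) → (36.70,156.41) → (56.35,143.29) → (79.52,138.68) → (102.69,143.29) → (122.34,156.41) → (135.46,176.06) → (140.07,199.23), returning to the start.

Shape 2 is a cubic bezier drawn with `<path>`. Its stroke #ff00ff means cut at S871, F941. After flipping Y the toolpath is (141.64,248.85) → (143.31,243.79) → (142.65,233.61) → (140.63,219.88) → (138.23,204.21) → (136.41,188.19) → (136.13,173.41) → (138.36,161.47) → (144.07,153.95).

Shape 3 is a line segment drawn with `<path>`. Its stroke #ff8800 means score at S516, F2389. After flipping Y the toolpath is (208.92,116.20) → (109.63,62.98).

Shape 4 is a regular polygon drawn with `<polygon>`. Its stroke #ff00ff means cut at S871, F941. After flipping Y the toolpath is (111.99,135.90) → (73.76,69.89) → (7.75,108.12) → (45.98,174.13) → (111.99,135.90), returning to the start.

Shape 5 is a regular polygon drawn with `<polygon>`. Its stroke #ff00ff means cut at S871, F941. After flipping Y the toolpath is (26.00,56.22) → (38.29,67.95) → (55.12,65.65) → (63.82,51.06) → (57.84,35.15) → (41.67,29.92) → (27.50,39.29) → (26.00,56.22), returning to the start.

Shape 6 is a rectangle drawn with `<rect>`. Its stroke #000000 means engrave at S306, F3237. After flipping Y the toolpath is (68.00,163.04) → (156.12,163.04) → (156.12,29.03) → (68.00,29.03) → (68.00,163.04), returning to the start.

(bCNC post)
(Date: synthetic)
G21
G90
G0 X140.07 Y199.23
M3 S306
G01 X135.46 Y222.40 F3237
G01 X122.34 Y242.05
G01 X102.69 Y255.17
G01 X79.52 Y259.78
G01 X56.35 Y255.17
G01 X36.70 Y242.05
G01 X23.58 Y222.40
G01 X18.97 Y199.23
G01 X23.58 Y176.06
G01 X36.70 Y156.41
G01 X56.35 Y143.29
G01 X79.52 Y138.68
G01 X102.69 Y143.29
G01 X122.34 Y156.41
G01 X135.46 Y176.06
G01 X140.07 Y199.23
G0 X141.64 Y248.85
M3 S871
G01 X143.31 Y243.79 F941
G01 X142.65 Y233.61
G01 X140.63 Y219.88
G01 X138.23 Y204.21
G01 X136.41 Y188.19
G01 X136.13 Y173.41
G01 X138.36 Y161.47
G01 X144.07 Y153.95
G0 X208.92 Y116.20
M3 S516
G01 X109.63 Y62.98 F2389
G0 X111.99 Y135.90
M3 S871
G01 X73.76 Y69.89 F941
G01 X7.75 Y108.12
G01 X45.98 Y174.13
G01 X111.99 Y135.90
G0 X26.00 Y56.22
M3 S871
G01 X38.29 Y67.95 F941
G01 X55.12 Y65.65
G01 X63.82 Y51.06
G01 X57.84 Y35.15
G01 X41.67 Y29.92
G01 X27.50 Y39.29
G01 X26.00 Y56.22
G0 X68.00 Y163.04
M3 S306
G01 X156.12 Y163.04 F3237
G01 X156.12 Y29.03
G01 X68.00 Y29.03
G01 X68.00 Y163.04
M5
G0 X0.00 Y0.00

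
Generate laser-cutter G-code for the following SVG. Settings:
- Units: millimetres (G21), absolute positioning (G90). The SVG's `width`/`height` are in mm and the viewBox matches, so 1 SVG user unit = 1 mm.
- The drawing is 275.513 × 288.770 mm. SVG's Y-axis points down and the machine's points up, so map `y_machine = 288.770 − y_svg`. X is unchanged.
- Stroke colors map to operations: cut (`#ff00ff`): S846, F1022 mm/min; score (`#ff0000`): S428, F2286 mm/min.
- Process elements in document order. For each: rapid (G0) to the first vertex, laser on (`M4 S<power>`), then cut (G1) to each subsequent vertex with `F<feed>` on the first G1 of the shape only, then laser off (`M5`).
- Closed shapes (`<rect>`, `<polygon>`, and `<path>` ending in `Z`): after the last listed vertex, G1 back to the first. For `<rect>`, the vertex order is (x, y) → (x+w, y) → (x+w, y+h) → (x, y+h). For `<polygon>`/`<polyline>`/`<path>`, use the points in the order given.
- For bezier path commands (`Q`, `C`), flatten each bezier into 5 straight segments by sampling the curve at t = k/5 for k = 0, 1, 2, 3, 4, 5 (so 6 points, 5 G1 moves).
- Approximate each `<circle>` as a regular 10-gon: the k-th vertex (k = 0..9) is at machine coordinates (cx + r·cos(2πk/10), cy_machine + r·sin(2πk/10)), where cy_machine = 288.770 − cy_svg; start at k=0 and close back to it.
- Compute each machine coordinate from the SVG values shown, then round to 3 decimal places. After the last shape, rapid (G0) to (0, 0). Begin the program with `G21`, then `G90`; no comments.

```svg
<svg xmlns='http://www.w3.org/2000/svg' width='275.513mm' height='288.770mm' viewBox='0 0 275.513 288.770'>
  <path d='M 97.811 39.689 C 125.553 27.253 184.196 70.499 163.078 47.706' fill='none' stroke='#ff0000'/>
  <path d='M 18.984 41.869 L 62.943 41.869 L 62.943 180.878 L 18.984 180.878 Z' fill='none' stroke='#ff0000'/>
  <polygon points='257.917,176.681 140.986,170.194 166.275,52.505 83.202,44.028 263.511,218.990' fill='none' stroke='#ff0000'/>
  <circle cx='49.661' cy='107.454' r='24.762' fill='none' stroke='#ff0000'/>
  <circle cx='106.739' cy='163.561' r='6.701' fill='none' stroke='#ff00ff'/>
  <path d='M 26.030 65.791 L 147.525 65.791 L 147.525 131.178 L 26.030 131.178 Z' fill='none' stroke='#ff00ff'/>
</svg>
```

G21
G90
G0 X97.811 Y249.081
M4 S428
G1 X117.279 Y250.835 F2286
G1 X138.852 Y245.067
G1 X157.217 Y237.621
G1 X167.063 Y234.339
G1 X163.078 Y241.064
M5
G0 X18.984 Y246.901
M4 S428
G1 X62.943 Y246.901 F2286
G1 X62.943 Y107.892
G1 X18.984 Y107.892
G1 X18.984 Y246.901
M5
G0 X257.917 Y112.089
M4 S428
G1 X140.986 Y118.576 F2286
G1 X166.275 Y236.265
G1 X83.202 Y244.742
G1 X263.511 Y69.780
G1 X257.917 Y112.089
M5
G0 X74.423 Y181.316
M4 S428
G1 X69.694 Y195.871 F2286
G1 X57.313 Y204.866
G1 X42.009 Y204.866
G1 X29.628 Y195.871
G1 X24.899 Y181.316
G1 X29.628 Y166.761
G1 X42.009 Y157.766
G1 X57.313 Y157.766
G1 X69.694 Y166.761
G1 X74.423 Y181.316
M5
G0 X113.440 Y125.209
M4 S846
G1 X112.160 Y129.148 F1022
G1 X108.810 Y131.582
G1 X104.668 Y131.582
G1 X101.318 Y129.148
G1 X100.038 Y125.209
G1 X101.318 Y121.270
G1 X104.668 Y118.836
G1 X108.810 Y118.836
G1 X112.160 Y121.270
G1 X113.440 Y125.209
M5
G0 X26.030 Y222.979
M4 S846
G1 X147.525 Y222.979 F1022
G1 X147.525 Y157.592
G1 X26.030 Y157.592
G1 X26.030 Y222.979
M5
G0 X0.000 Y0.000

viewBox `0 0 275.513 288.770` with mm width/height → 1 unit = 1 mm. Flip: y_m = 288.770 − y_svg.

**Shape 1** — `<path>` cubic bezier, stroke `#ff0000` → score (S428, F2286). Control points (SVG): P0=(97.811,39.689), P1=(125.553,27.253), P2=(184.196,70.499), P3=(163.078,47.706); sampled at t=k/5. Machine vertices: (97.811,249.081) → (117.279,250.835) → (138.852,245.067) → (157.217,237.621) → (167.063,234.339) → (163.078,241.064). Open path.

**Shape 2** — `<path>` rectangle, stroke `#ff0000` → score (S428, F2286). Machine vertices: (18.984,246.901) → (62.943,246.901) → (62.943,107.892) → (18.984,107.892) → (18.984,246.901). Closed: final G1 returns to the first vertex.

**Shape 3** — `<polygon>` closed polygon, stroke `#ff0000` → score (S428, F2286). Machine vertices: (257.917,112.089) → (140.986,118.576) → (166.275,236.265) → (83.202,244.742) → (263.511,69.780) → (257.917,112.089). Closed: final G1 returns to the first vertex.

**Shape 4** — `<circle>` circle, stroke `#ff0000` → score (S428, F2286). Machine vertices: (74.423,181.316) → (69.694,195.871) → (57.313,204.866) → (42.009,204.866) → (29.628,195.871) → (24.899,181.316) → (29.628,166.761) → (42.009,157.766) → (57.313,157.766) → (69.694,166.761) → (74.423,181.316). Closed: final G1 returns to the first vertex.

**Shape 5** — `<circle>` circle, stroke `#ff00ff` → cut (S846, F1022). Machine vertices: (113.440,125.209) → (112.160,129.148) → (108.810,131.582) → (104.668,131.582) → (101.318,129.148) → (100.038,125.209) → (101.318,121.270) → (104.668,118.836) → (108.810,118.836) → (112.160,121.270) → (113.440,125.209). Closed: final G1 returns to the first vertex.

**Shape 6** — `<path>` rectangle, stroke `#ff00ff` → cut (S846, F1022). Machine vertices: (26.030,222.979) → (147.525,222.979) → (147.525,157.592) → (26.030,157.592) → (26.030,222.979). Closed: final G1 returns to the first vertex.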